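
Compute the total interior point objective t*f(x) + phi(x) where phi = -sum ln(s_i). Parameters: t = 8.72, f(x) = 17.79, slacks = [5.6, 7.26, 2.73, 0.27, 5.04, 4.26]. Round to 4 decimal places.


Step 1: Compute log-barrier.
ln values: [1.7228, 1.9824, 1.0043, -1.3093, 1.6174, 1.4493]
phi = -(1.7228 + 1.9824 + 1.0043 - 1.3093 + 1.6174 + 1.4493) = -6.4668
Step 2: Compute augmented objective.
t*f(x) = 8.72*17.79 = 155.1288
Total = 155.1288 - 6.4668 = 148.662


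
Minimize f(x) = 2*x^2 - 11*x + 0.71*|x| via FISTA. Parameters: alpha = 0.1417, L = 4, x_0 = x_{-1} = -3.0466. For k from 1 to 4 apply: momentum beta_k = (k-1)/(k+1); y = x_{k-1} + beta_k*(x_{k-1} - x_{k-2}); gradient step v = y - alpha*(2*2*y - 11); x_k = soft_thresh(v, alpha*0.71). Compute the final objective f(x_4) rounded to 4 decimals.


FISTA on f(x) = 2*x^2 - 11*x + 0.71*|x|
L = 4, alpha = 0.1417
Iteration 1: beta = 0.0, y = -3.0466 + 0.0*(-3.0466 + 3.0466) = -3.0466
  grad(y) = -23.1864, v = y - alpha*grad = 0.2389
  prox(v) = soft_thresh(0.2389, 0.1006) = 0.1383
Iteration 2: beta = 0.3333, y = 0.1383 + 0.3333*(0.1383 + 3.0466) = 1.1999
  grad(y) = -6.2002, v = y - alpha*grad = 2.0785
  prox(v) = soft_thresh(2.0785, 0.1006) = 1.9779
Iteration 3: beta = 0.5, y = 1.9779 + 0.5*(1.9779 - 0.1383) = 2.8977
  grad(y) = 0.5908, v = y - alpha*grad = 2.814
  prox(v) = soft_thresh(2.814, 0.1006) = 2.7134
Iteration 4: beta = 0.6, y = 2.7134 + 0.6*(2.7134 - 1.9779) = 3.1547
  grad(y) = 1.6187, v = y - alpha*grad = 2.9253
  prox(v) = soft_thresh(2.9253, 0.1006) = 2.8247
f(x_4) = 2*2.8247^2 - 11*2.8247 + 0.71*|2.8247| = -13.1083


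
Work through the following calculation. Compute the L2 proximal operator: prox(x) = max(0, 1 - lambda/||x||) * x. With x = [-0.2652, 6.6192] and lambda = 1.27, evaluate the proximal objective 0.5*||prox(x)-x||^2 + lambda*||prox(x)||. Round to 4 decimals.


Step 1: Compute ||x||.
||x|| = 6.6245
Step 2: Compute scaling factor.
scale = max(0, 1 - 1.27/6.6245) = 0.8083
Step 3: prox(x) = [-0.2144, 5.3502]
||prox(x)|| = 5.3545
Step 4: Proximal objective.
0.5*||prox-x||^2 = 0.8065
lambda*||prox|| = 6.8002
Total = 7.6067


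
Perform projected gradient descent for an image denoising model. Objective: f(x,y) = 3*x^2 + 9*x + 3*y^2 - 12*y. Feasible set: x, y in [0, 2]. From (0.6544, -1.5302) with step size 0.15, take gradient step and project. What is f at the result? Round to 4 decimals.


Step 1: Compute gradient at (0.6544, -1.5302).
grad_x = 2*3*0.6544 + 9 = 12.9264
grad_y = 2*3*-1.5302 - 12 = -21.1812
Step 2: Gradient step.
x_raw = 0.6544 - 0.15*12.9264 = -1.2846
y_raw = -1.5302 - 0.15*-21.1812 = 1.647
Step 3: Project onto [0, 2].
x_proj = clip(-1.2846) = 0.0
y_proj = clip(1.647) = 1.647
Step 4: Evaluate f.
f(0.0, 1.647) = -11.6261


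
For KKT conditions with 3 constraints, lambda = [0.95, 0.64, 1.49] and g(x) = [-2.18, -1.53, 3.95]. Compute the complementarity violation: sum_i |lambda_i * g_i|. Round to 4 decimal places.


KKT complementary slackness check:
lambda_1 * g_1 = 0.95 * -2.18 = -2.071
lambda_2 * g_2 = 0.64 * -1.53 = -0.9792
lambda_3 * g_3 = 1.49 * 3.95 = 5.8855
Total violation = 2.071 + 0.9792 + 5.8855 = 8.9357


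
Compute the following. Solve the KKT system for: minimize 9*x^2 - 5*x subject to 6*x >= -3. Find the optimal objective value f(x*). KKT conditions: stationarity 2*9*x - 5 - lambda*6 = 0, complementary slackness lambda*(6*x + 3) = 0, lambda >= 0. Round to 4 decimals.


Step 1: Try lambda = 0 (constraint inactive).
Stationarity: 2*9*x - 5 = 0
x* = 5/(2*9) = 5/18 = 0.2778 (rounded; the exact value 5/18 is used below)
Check constraint: 6*0.2778 = 1.6668 >= -3 -- satisfied.
Step 2: Compute optimal value.
f(x*) = 9*(5/18)^2 - 5*(5/18) = -0.6944


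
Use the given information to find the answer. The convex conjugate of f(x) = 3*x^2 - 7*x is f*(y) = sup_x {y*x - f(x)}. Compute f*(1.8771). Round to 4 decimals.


f*(y) = sup_x {y*x - a*x^2 - b*x} = sup_x {(y-b)*x - a*x^2}
FOC: (y - b) - 2a*x = 0 => x* = (y - b)/(2a)
x* = (1.8771 + 7)/(2*3) = 1.4795
f*(1.8771) = (y-b)^2/(4a) = (1.8771 + 7)^2/(4*3)
= 78.8029/12 = 6.5669


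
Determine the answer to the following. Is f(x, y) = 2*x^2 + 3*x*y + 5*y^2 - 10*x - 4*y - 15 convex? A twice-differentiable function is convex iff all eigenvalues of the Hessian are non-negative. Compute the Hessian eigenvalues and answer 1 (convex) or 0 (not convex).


The Hessian of f(x,y) = 2*x^2 + 3*x*y + 5*y^2 - 10*x - 4*y - 15 is:
H = [[4, 3], [3, 10]]
Trace = 4 + 10 = 14
Determinant = 4*10 - (3)^2 = 31
Discriminant = (14)^2 - 4*31 = 72.0
Eigenvalues: lambda_1 = 2.7574, lambda_2 = 11.2426
The function is convex.

1


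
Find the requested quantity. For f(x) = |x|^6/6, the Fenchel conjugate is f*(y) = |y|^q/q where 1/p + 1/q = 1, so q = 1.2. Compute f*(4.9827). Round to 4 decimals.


The conjugate exponent q satisfies 1/p + 1/q = 1.
p = 6, so q = 6/(6 - 1) = 1.2
|y|^q = 4.9827^1.2 = 6.87
f*(4.9827) = 6.87 / 1.2 = 5.725


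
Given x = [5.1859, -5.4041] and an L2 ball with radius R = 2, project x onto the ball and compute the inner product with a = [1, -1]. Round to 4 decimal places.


Step 1: Compute ||x|| (intermediates to 6 decimals).
||x|| = sqrt(5.1859^2 + (-5.4041)^2) = 7.48985
Step 2: Project.
Since ||x|| > R, scale = R/||x|| = 2/7.48985 = 0.267028, proj(x) = scale * x
proj(x) = [1.384781, -1.443046]
Step 3: Dot product.
a^T * proj(x) = 1*1.384781 - 1*(-1.443046) = 2.8278


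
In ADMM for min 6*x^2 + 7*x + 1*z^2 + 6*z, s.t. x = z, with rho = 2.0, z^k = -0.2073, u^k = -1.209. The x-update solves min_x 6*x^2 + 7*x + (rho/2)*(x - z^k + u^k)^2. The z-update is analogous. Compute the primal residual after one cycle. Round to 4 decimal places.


ADMM iteration with rho = 2.0, z^k = -0.2073, u^k = -1.209
Step 1: x-update.
Minimize 6*x^2 + 7*x + (2.0/2)*(x + 0.2073 - 1.209)^2
FOC: (2*6 + 2.0)*x = -7 + 2.0*(-0.2073 + 1.209)
x^{k+1} = -0.3569
Step 2: z-update.
Minimize 1*z^2 + 6*z + (2.0/2)*(-0.3569 - z - 1.209)^2
FOC: (2*1 + 2.0)*z = -6 + 2.0*(-0.3569 - 1.209)
z^{k+1} = -2.283
Step 3: u-update.
u^{k+1} = -1.209 - 0.3569 + 2.283 = 0.7171
Step 4: Primal residual = |-0.3569 + 2.283| = 1.9261


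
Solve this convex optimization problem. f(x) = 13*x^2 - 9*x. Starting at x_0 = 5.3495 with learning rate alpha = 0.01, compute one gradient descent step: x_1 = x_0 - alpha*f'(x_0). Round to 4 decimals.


We compute the gradient at x_0 and apply the update.
f'(x) = 26*x - 9
f'(5.3495) = 26*5.3495 - 9 = 130.087
x_1 = 5.3495 - 0.01*130.087 = 4.0486


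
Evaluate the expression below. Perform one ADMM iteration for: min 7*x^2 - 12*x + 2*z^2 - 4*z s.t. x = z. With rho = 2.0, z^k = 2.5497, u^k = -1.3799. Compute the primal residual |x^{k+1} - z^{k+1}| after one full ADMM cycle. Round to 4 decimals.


ADMM iteration with rho = 2.0, z^k = 2.5497, u^k = -1.3799
Step 1: x-update.
Minimize 7*x^2 - 12*x + (2.0/2)*(x - 2.5497 - 1.3799)^2
FOC: (2*7 + 2.0)*x = 12 + 2.0*(2.5497 + 1.3799)
x^{k+1} = 1.2412
Step 2: z-update.
Minimize 2*z^2 - 4*z + (2.0/2)*(1.2412 - z - 1.3799)^2
FOC: (2*2 + 2.0)*z = 4 + 2.0*(1.2412 - 1.3799)
z^{k+1} = 0.6204
Step 3: u-update.
u^{k+1} = -1.3799 + 1.2412 - 0.6204 = -0.7591
Step 4: Primal residual = |1.2412 - 0.6204| = 0.6208


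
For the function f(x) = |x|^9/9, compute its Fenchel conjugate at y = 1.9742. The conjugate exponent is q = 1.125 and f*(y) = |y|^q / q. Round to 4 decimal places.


The conjugate exponent q satisfies 1/p + 1/q = 1.
p = 9, so q = 9/(9 - 1) = 1.125
|y|^q = 1.9742^1.125 = 2.1494
f*(1.9742) = 2.1494 / 1.125 = 1.9106


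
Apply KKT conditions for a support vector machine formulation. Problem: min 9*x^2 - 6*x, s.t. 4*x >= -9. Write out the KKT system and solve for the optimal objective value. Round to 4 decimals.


Step 1: Try lambda = 0 (constraint inactive).
Stationarity: 2*9*x - 6 = 0
x* = 6/(2*9) = 1/3 = 0.3333 (rounded; the exact value 1/3 is used below)
Check constraint: 4*0.3333 = 1.3332 >= -9 -- satisfied.
Step 2: Compute optimal value.
f(x*) = 9*(1/3)^2 - 6*(1/3) = -1.0


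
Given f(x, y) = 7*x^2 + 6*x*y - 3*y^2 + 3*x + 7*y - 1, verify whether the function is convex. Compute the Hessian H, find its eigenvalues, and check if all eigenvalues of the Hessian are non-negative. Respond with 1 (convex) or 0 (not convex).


The Hessian of f(x,y) = 7*x^2 + 6*x*y - 3*y^2 + 3*x + 7*y - 1 is:
H = [[14, 6], [6, -6]]
Trace = 14 - 6 = 8
Determinant = 14*-6 - (6)^2 = -120
Discriminant = (8)^2 - 4*-120 = 544.0
Eigenvalues: lambda_1 = -7.6619, lambda_2 = 15.6619
The function is not convex.

0


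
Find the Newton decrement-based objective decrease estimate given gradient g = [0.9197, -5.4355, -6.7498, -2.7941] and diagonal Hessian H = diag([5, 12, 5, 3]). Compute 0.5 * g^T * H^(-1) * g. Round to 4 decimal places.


Step 1: H is diagonal, so H^(-1) * g = [0.1839, -0.453, -1.35, -0.9314].
Step 2: g^T H^(-1) g = sum_i g_i^2 / H_ii
  = (0.9197)^2/5 + (-5.4355)^2/12 + (-6.7498)^2/5 + (-2.7941)^2/3
  = 0.1692 + 2.4621 + 9.112 + 2.6023 = 14.3455
Step 3: Objective decrease = 0.5 * g^T H^(-1) g = 7.1728


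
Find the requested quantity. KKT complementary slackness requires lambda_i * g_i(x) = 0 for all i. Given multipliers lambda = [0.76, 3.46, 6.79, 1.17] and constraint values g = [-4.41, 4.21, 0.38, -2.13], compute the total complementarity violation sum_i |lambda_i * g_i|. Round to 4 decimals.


KKT complementary slackness check:
lambda_1 * g_1 = 0.76 * -4.41 = -3.3516
lambda_2 * g_2 = 3.46 * 4.21 = 14.5666
lambda_3 * g_3 = 6.79 * 0.38 = 2.5802
lambda_4 * g_4 = 1.17 * -2.13 = -2.4921
Total violation = 3.3516 + 14.5666 + 2.5802 + 2.4921 = 22.9905


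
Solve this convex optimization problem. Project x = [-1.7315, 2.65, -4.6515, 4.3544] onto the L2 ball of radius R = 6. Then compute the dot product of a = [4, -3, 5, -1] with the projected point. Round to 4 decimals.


Step 1: Compute ||x|| (intermediates to 6 decimals).
||x|| = sqrt((-1.7315)^2 + 2.65^2 + (-4.6515)^2 + 4.3544^2) = 7.114622
Step 2: Project.
Since ||x|| > R, scale = R/||x|| = 6/7.114622 = 0.843334, proj(x) = scale * x
proj(x) = [-1.460233, 2.234835, -3.922768, 3.672214]
Step 3: Dot product.
a^T * proj(x) = 4*(-1.460233) - 3*2.234835 + 5*(-3.922768) - 1*3.672214 = -35.8315


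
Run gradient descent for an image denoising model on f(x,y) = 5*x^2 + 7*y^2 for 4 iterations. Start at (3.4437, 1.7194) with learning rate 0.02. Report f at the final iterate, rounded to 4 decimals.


Gradient descent on f(x,y) = 5*x^2 + 7*y^2.
Starting point: (3.4437, 1.7194), alpha = 0.02
Step 1: grad_x = 2*5*3.4437 = 34.437, grad_y = 2*7*1.7194 = 24.0716
  x_1 = 3.4437 - 0.02*34.437 = 2.755
  y_1 = 1.7194 - 0.02*24.0716 = 1.238
Step 2: grad_x = 2*5*2.755 = 27.5496, grad_y = 2*7*1.238 = 17.3316
  x_2 = 2.755 - 0.02*27.5496 = 2.204
  y_2 = 1.238 - 0.02*17.3316 = 0.8913
Step 3: grad_x = 2*5*2.204 = 22.0397, grad_y = 2*7*0.8913 = 12.4787
  x_3 = 2.204 - 0.02*22.0397 = 1.7632
  y_3 = 0.8913 - 0.02*12.4787 = 0.6418
Step 4: grad_x = 2*5*1.7632 = 17.6317, grad_y = 2*7*0.6418 = 8.9847
  x_4 = 1.7632 - 0.02*17.6317 = 1.4105
  y_4 = 0.6418 - 0.02*8.9847 = 0.4621
f(1.4105, 0.4621) = 5*1.4105^2 + 7*0.4621^2 = 11.4427


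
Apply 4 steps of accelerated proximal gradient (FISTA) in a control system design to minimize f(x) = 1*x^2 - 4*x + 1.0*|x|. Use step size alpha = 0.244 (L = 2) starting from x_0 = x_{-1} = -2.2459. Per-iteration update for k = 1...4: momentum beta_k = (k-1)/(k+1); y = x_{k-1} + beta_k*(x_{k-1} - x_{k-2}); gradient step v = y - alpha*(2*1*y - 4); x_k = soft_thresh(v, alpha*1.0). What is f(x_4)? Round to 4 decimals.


FISTA on f(x) = 1*x^2 - 4*x + 1.0*|x|
L = 2, alpha = 0.244
Iteration 1: beta = 0.0, y = -2.2459 + 0.0*(-2.2459 + 2.2459) = -2.2459
  grad(y) = -8.4918, v = y - alpha*grad = -0.1739
  prox(v) = soft_thresh(-0.1739, 0.244) = 0.0
Iteration 2: beta = 0.3333, y = 0.0 + 0.3333*(0.0 + 2.2459) = 0.7486
  grad(y) = -2.5027, v = y - alpha*grad = 1.3593
  prox(v) = soft_thresh(1.3593, 0.244) = 1.1153
Iteration 3: beta = 0.5, y = 1.1153 + 0.5*(1.1153 - 0.0) = 1.673
  grad(y) = -0.6541, v = y - alpha*grad = 1.8326
  prox(v) = soft_thresh(1.8326, 0.244) = 1.5886
Iteration 4: beta = 0.6, y = 1.5886 + 0.6*(1.5886 - 1.1153) = 1.8725
  grad(y) = -0.255, v = y - alpha*grad = 1.9347
  prox(v) = soft_thresh(1.9347, 0.244) = 1.6907
f(x_4) = 1*1.6907^2 - 4*1.6907 + 1.0*|1.6907| = -2.2136


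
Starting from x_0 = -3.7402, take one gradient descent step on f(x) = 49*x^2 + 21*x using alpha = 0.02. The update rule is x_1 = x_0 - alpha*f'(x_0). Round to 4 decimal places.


We compute the gradient at x_0 and apply the update.
f'(x) = 98*x + 21
f'(-3.7402) = 98*-3.7402 + 21 = -345.5396
x_1 = -3.7402 - 0.02*-345.5396 = 3.1706


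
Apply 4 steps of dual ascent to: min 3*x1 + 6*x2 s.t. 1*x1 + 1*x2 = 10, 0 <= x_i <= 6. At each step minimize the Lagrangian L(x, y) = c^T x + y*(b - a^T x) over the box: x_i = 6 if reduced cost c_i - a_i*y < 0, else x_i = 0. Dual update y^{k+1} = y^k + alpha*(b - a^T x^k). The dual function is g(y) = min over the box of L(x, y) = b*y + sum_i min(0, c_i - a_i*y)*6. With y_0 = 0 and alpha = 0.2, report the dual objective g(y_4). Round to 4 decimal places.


Dual ascent for LP: min 3*x1 + 6*x2, 1*x1 + 1*x2 = 10, 0 <= x_i <= 6
Step 1: y^k = 0.0, reduced costs: (3.0, 6.0)
  x^k = (0.0, 0.0), subgradient = b - a^T x = 10.0
  y^{k+1} = 0.0 + 0.2*10.0 = 2.0
Step 2: y^k = 2.0, reduced costs: (1.0, 4.0)
  x^k = (0.0, 0.0), subgradient = b - a^T x = 10.0
  y^{k+1} = 2.0 + 0.2*10.0 = 4.0
Step 3: y^k = 4.0, reduced costs: (-1.0, 2.0)
  x^k = (6.0, 0.0), subgradient = b - a^T x = 4.0
  y^{k+1} = 4.0 + 0.2*4.0 = 4.8
Step 4: y^k = 4.8, reduced costs: (-1.8, 1.2)
  x^k = (6.0, 0.0), subgradient = b - a^T x = 4.0
  y^{k+1} = 4.8 + 0.2*4.0 = 5.6
Dual objective at y_4 = 5.6: reduced costs (-2.6, 0.4), box minimizer x = (6.0, 0.0)
g(y_4) = b*y + (c1 - a1*y)*x1 + (c2 - a2*y)*x2 = 10*5.6 + (-2.6)*6.0 + 0.4*0.0 = 56.0 - 15.6 + 0.0 = 40.4


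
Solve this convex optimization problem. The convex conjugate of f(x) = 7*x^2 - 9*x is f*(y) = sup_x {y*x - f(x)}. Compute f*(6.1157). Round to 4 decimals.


f*(y) = sup_x {y*x - a*x^2 - b*x} = sup_x {(y-b)*x - a*x^2}
FOC: (y - b) - 2a*x = 0 => x* = (y - b)/(2a)
x* = (6.1157 + 9)/(2*7) = 1.0797
f*(6.1157) = (y-b)^2/(4a) = (6.1157 + 9)^2/(4*7)
= 228.4844/28 = 8.1602


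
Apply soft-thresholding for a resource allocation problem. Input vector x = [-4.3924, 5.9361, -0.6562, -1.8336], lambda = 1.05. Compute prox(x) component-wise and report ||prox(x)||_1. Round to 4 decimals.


Soft-thresholding with lambda = 1.05:
prox(-4.3924) = sign(-4.3924)*max(|-4.3924| - 1.05, 0) = -3.3424
prox(5.9361) = sign(5.9361)*max(|5.9361| - 1.05, 0) = 4.8861
prox(-0.6562) = sign(-0.6562)*max(|-0.6562| - 1.05, 0) = 0.0
prox(-1.8336) = sign(-1.8336)*max(|-1.8336| - 1.05, 0) = -0.7836
prox(x) = [-3.3424, 4.8861, 0.0, -0.7836]
||prox(x)||_1 = 3.3424 + 4.8861 + 0.0 + 0.7836 = 9.0121


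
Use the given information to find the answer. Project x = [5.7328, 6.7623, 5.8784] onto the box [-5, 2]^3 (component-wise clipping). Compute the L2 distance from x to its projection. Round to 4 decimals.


Project each component onto [-5, 2].
clip(5.7328) = 2.0, clip(6.7623) = 2.0, clip(5.8784) = 2.0
Projection = [2.0, 2.0, 2.0]
Squared diffs: [13.9338, 22.6795, 15.042]
Distance = sqrt(51.6553) = 7.1872


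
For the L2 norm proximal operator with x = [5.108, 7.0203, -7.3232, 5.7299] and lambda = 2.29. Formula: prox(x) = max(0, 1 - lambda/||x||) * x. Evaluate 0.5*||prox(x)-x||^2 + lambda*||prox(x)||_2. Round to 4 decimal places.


Step 1: Compute ||x||.
||x|| = 12.7215
Step 2: Compute scaling factor.
scale = max(0, 1 - 2.29/12.7215) = 0.82
Step 3: prox(x) = [4.1885, 5.7566, -6.005, 4.6985]
||prox(x)|| = 10.4315
Step 4: Proximal objective.
0.5*||prox-x||^2 = 2.6221
lambda*||prox|| = 23.8881
Total = 26.5103


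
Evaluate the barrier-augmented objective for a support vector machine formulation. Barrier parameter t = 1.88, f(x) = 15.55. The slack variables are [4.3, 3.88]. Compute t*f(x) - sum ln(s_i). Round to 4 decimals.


Step 1: Compute log-barrier.
ln values: [1.4586, 1.3558]
phi = -(1.4586 + 1.3558) = -2.8145
Step 2: Compute augmented objective.
t*f(x) = 1.88*15.55 = 29.234
Total = 29.234 - 2.8145 = 26.4195


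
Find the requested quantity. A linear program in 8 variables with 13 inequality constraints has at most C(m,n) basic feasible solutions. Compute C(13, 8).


Each vertex corresponds to some choice of n active constraints out of m, so the number of vertices is at most C(m, n) = m! / (n!(m-n)!).
m = 13, n = 8
Numerator: 13 * 12 * 11 * 10 * 9 * 8 * 7 * 6
Denominator: 8! = 40320
C(13, 8) = 1287


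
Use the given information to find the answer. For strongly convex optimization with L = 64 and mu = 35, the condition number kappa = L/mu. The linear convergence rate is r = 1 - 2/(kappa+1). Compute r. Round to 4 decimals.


Step 1: Compute the condition number.
kappa = L/mu = 64/35 = 1.8286
Step 2: Compute the convergence rate.
r = 1 - 2/(kappa + 1) = 1 - 2*mu/(L + mu) = (L - mu)/(L + mu) = 29/99 = 0.2929


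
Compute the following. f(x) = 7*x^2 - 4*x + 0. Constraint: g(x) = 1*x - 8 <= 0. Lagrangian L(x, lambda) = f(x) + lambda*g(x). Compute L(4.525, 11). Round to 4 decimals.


Step 1: Evaluate f(x).
f(4.525) = 7*4.525^2 - 4*4.525 + 0 = 125.2294
Step 2: Evaluate g(x).
g(4.525) = 1*4.525 - 8 = -3.475
Step 3: Compute Lagrangian.
L = 125.2294 + 11*-3.475 = 87.0044


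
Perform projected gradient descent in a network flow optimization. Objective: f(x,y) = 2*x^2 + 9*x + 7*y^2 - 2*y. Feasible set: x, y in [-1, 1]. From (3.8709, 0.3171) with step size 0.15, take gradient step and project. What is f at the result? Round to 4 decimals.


Step 1: Compute gradient at (3.8709, 0.3171).
grad_x = 2*2*3.8709 + 9 = 24.4836
grad_y = 2*7*0.3171 - 2 = 2.4394
Step 2: Gradient step.
x_raw = 3.8709 - 0.15*24.4836 = 0.1984
y_raw = 0.3171 - 0.15*2.4394 = -0.0488
Step 3: Project onto [-1, 1].
x_proj = clip(0.1984) = 0.1984
y_proj = clip(-0.0488) = -0.0488
Step 4: Evaluate f.
f(0.1984, -0.0488) = 1.9782


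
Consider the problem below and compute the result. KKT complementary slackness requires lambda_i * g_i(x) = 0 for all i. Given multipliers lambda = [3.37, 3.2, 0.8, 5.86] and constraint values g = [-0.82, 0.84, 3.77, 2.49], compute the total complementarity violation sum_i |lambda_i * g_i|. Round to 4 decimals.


KKT complementary slackness check:
lambda_1 * g_1 = 3.37 * -0.82 = -2.7634
lambda_2 * g_2 = 3.2 * 0.84 = 2.688
lambda_3 * g_3 = 0.8 * 3.77 = 3.016
lambda_4 * g_4 = 5.86 * 2.49 = 14.5914
Total violation = 2.7634 + 2.688 + 3.016 + 14.5914 = 23.0588


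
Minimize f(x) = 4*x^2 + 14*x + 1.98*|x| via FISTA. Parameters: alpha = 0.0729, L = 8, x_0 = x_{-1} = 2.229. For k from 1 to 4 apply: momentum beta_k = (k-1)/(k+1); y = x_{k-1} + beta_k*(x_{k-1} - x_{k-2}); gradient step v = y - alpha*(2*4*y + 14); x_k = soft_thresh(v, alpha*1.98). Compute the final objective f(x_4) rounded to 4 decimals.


FISTA on f(x) = 4*x^2 + 14*x + 1.98*|x|
L = 8, alpha = 0.0729
Iteration 1: beta = 0.0, y = 2.229 + 0.0*(2.229 - 2.229) = 2.229
  grad(y) = 31.832, v = y - alpha*grad = -0.0916
  prox(v) = soft_thresh(-0.0916, 0.1443) = 0.0
Iteration 2: beta = 0.3333, y = 0.0 + 0.3333*(0.0 - 2.229) = -0.743
  grad(y) = 8.056, v = y - alpha*grad = -1.3303
  prox(v) = soft_thresh(-1.3303, 0.1443) = -1.1859
Iteration 3: beta = 0.5, y = -1.1859 + 0.5*(-1.1859 - 0.0) = -1.7789
  grad(y) = -0.2313, v = y - alpha*grad = -1.762
  prox(v) = soft_thresh(-1.762, 0.1443) = -1.6177
Iteration 4: beta = 0.6, y = -1.6177 + 0.6*(-1.6177 + 1.1859) = -1.8768
  grad(y) = -1.0141, v = y - alpha*grad = -1.8028
  prox(v) = soft_thresh(-1.8028, 0.1443) = -1.6585
f(x_4) = 4*(-1.6585)^2 + 14*(-1.6585) + 1.98*|-1.6585| = -8.9327


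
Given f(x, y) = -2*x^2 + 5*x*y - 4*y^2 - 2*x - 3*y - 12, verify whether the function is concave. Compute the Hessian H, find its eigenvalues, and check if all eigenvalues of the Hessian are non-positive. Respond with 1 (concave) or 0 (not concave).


The Hessian of f(x,y) = -2*x^2 + 5*x*y - 4*y^2 - 2*x - 3*y - 12 is:
H = [[-4, 5], [5, -8]]
Trace = -4 - 8 = -12
Determinant = -4*-8 - (5)^2 = 7
Discriminant = (-12)^2 - 4*7 = 116.0
Eigenvalues: lambda_1 = -11.3852, lambda_2 = -0.6148
The function is concave.

1


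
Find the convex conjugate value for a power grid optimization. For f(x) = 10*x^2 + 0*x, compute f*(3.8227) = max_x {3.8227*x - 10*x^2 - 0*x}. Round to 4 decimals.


f*(y) = sup_x {y*x - a*x^2 - b*x} = sup_x {(y-b)*x - a*x^2}
FOC: (y - b) - 2a*x = 0 => x* = (y - b)/(2a)
x* = (3.8227 - 0)/(2*10) = 0.1911
f*(3.8227) = (y-b)^2/(4a) = (3.8227 - 0)^2/(4*10)
= 14.613/40 = 0.3653


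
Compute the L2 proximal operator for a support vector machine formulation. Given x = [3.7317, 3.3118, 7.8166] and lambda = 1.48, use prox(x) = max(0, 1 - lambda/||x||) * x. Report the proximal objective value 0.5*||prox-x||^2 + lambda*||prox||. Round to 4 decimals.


Step 1: Compute ||x||.
||x|| = 9.2732
Step 2: Compute scaling factor.
scale = max(0, 1 - 1.48/9.2732) = 0.8404
Step 3: prox(x) = [3.1361, 2.7832, 6.5691]
||prox(x)|| = 7.7932
Step 4: Proximal objective.
0.5*||prox-x||^2 = 1.0952
lambda*||prox|| = 11.5339
Total = 12.6292


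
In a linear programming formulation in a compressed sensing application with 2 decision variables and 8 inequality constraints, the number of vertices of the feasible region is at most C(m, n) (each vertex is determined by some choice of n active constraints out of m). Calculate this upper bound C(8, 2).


Each vertex corresponds to some choice of n active constraints out of m, so the number of vertices is at most C(m, n) = m! / (n!(m-n)!).
m = 8, n = 2
Numerator: 8 * 7
Denominator: 2! = 2
C(8, 2) = 28


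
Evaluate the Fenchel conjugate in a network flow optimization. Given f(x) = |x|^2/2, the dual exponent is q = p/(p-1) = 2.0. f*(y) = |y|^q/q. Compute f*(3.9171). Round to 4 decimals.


The conjugate exponent q satisfies 1/p + 1/q = 1.
p = 2, so q = 2/(2 - 1) = 2.0
|y|^q = 3.9171^2.0 = 15.3437
f*(3.9171) = 15.3437 / 2.0 = 7.6718


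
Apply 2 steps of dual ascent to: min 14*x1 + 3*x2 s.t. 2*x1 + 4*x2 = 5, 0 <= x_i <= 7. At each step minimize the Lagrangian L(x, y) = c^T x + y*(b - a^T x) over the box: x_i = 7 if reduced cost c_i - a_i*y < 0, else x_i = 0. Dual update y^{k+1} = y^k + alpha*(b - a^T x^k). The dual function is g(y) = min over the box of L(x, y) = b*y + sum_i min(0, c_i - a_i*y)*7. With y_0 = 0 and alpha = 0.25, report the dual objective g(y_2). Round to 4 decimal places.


Dual ascent for LP: min 14*x1 + 3*x2, 2*x1 + 4*x2 = 5, 0 <= x_i <= 7
Step 1: y^k = 0.0, reduced costs: (14.0, 3.0)
  x^k = (0.0, 0.0), subgradient = b - a^T x = 5.0
  y^{k+1} = 0.0 + 0.25*5.0 = 1.25
Step 2: y^k = 1.25, reduced costs: (11.5, -2.0)
  x^k = (0.0, 7.0), subgradient = b - a^T x = -23.0
  y^{k+1} = 1.25 + 0.25*-23.0 = -4.5
Dual objective at y_2 = -4.5: reduced costs (23.0, 21.0), box minimizer x = (0.0, 0.0)
g(y_2) = b*y + (c1 - a1*y)*x1 + (c2 - a2*y)*x2 = 5*(-4.5) + 23.0*0.0 + 21.0*0.0 = -22.5 + 0.0 + 0.0 = -22.5


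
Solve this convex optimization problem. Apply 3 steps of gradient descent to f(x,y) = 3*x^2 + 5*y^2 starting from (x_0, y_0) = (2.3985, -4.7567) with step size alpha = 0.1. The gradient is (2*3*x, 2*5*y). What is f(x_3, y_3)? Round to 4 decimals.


Gradient descent on f(x,y) = 3*x^2 + 5*y^2.
Starting point: (2.3985, -4.7567), alpha = 0.1
Step 1: grad_x = 2*3*2.3985 = 14.391, grad_y = 2*5*-4.7567 = -47.567
  x_1 = 2.3985 - 0.1*14.391 = 0.9594
  y_1 = -4.7567 - 0.1*-47.567 = 0.0
Step 2: grad_x = 2*3*0.9594 = 5.7564, grad_y = 2*5*0.0 = 0.0
  x_2 = 0.9594 - 0.1*5.7564 = 0.3838
  y_2 = 0.0 - 0.1*0.0 = 0.0
Step 3: grad_x = 2*3*0.3838 = 2.3026, grad_y = 2*5*0.0 = 0.0
  x_3 = 0.3838 - 0.1*2.3026 = 0.1535
  y_3 = 0.0 - 0.1*0.0 = 0.0
f(0.1535, 0.0) = 3*0.1535^2 + 5*0.0^2 = 0.0707


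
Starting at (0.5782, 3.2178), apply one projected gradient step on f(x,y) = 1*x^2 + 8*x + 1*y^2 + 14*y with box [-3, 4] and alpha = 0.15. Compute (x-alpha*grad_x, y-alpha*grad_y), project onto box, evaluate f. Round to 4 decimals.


Step 1: Compute gradient at (0.5782, 3.2178).
grad_x = 2*1*0.5782 + 8 = 9.1564
grad_y = 2*1*3.2178 + 14 = 20.4356
Step 2: Gradient step.
x_raw = 0.5782 - 0.15*9.1564 = -0.7953
y_raw = 3.2178 - 0.15*20.4356 = 0.1525
Step 3: Project onto [-3, 4].
x_proj = clip(-0.7953) = -0.7953
y_proj = clip(0.1525) = 0.1525
Step 4: Evaluate f.
f(-0.7953, 0.1525) = -3.572


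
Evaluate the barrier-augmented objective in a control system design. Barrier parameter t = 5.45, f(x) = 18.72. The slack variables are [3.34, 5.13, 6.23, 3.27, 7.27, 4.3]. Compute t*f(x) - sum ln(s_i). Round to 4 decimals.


Step 1: Compute log-barrier.
ln values: [1.206, 1.6351, 1.8294, 1.1848, 1.9838, 1.4586]
phi = -(1.206 + 1.6351 + 1.8294 + 1.1848 + 1.9838 + 1.4586) = -9.2976
Step 2: Compute augmented objective.
t*f(x) = 5.45*18.72 = 102.024
Total = 102.024 - 9.2976 = 92.7264


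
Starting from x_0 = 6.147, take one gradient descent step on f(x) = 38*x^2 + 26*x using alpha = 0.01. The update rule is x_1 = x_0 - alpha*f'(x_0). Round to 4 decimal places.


We compute the gradient at x_0 and apply the update.
f'(x) = 76*x + 26
f'(6.147) = 76*6.147 + 26 = 493.172
x_1 = 6.147 - 0.01*493.172 = 1.2153


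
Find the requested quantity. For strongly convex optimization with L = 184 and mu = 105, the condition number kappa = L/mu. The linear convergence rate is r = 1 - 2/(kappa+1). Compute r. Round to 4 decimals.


Step 1: Compute the condition number.
kappa = L/mu = 184/105 = 1.7524
Step 2: Compute the convergence rate.
r = 1 - 2/(kappa + 1) = 1 - 2*mu/(L + mu) = (L - mu)/(L + mu) = 79/289 = 0.2734


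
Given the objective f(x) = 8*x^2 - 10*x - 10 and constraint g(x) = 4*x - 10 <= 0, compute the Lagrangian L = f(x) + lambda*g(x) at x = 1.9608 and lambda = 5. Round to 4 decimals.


Step 1: Evaluate f(x).
f(1.9608) = 8*1.9608^2 - 10*1.9608 - 10 = 1.1499
Step 2: Evaluate g(x).
g(1.9608) = 4*1.9608 - 10 = -2.1568
Step 3: Compute Lagrangian.
L = 1.1499 + 5*-2.1568 = -9.6341


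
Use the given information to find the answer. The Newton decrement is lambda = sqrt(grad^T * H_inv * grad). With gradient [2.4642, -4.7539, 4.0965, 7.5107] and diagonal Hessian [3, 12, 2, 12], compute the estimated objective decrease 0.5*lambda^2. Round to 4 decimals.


Step 1: H is diagonal, so H^(-1) * g = [0.8214, -0.3962, 2.0483, 0.6259].
Step 2: g^T H^(-1) g = sum_i g_i^2 / H_ii
  = (2.4642)^2/3 + (-4.7539)^2/12 + (4.0965)^2/2 + (7.5107)^2/12
  = 2.0241 + 1.8833 + 8.3907 + 4.7009 = 16.9989
Step 3: Objective decrease = 0.5 * g^T H^(-1) g = 8.4995


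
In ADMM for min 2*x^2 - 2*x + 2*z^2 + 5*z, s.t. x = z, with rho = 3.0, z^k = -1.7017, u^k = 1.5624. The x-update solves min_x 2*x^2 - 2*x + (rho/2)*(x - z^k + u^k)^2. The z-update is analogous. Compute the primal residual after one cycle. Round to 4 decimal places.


ADMM iteration with rho = 3.0, z^k = -1.7017, u^k = 1.5624
Step 1: x-update.
Minimize 2*x^2 - 2*x + (3.0/2)*(x + 1.7017 + 1.5624)^2
FOC: (2*2 + 3.0)*x = 2 + 3.0*(-1.7017 - 1.5624)
x^{k+1} = -1.1132
Step 2: z-update.
Minimize 2*z^2 + 5*z + (3.0/2)*(-1.1132 - z + 1.5624)^2
FOC: (2*2 + 3.0)*z = -5 + 3.0*(-1.1132 + 1.5624)
z^{k+1} = -0.5218
Step 3: u-update.
u^{k+1} = 1.5624 - 1.1132 + 0.5218 = 0.971
Step 4: Primal residual = |-1.1132 + 0.5218| = 0.5914


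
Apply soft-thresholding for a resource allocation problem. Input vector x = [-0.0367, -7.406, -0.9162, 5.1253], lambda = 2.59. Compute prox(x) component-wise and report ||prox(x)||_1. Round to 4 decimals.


Soft-thresholding with lambda = 2.59:
prox(-0.0367) = sign(-0.0367)*max(|-0.0367| - 2.59, 0) = 0.0
prox(-7.406) = sign(-7.406)*max(|-7.406| - 2.59, 0) = -4.816
prox(-0.9162) = sign(-0.9162)*max(|-0.9162| - 2.59, 0) = 0.0
prox(5.1253) = sign(5.1253)*max(|5.1253| - 2.59, 0) = 2.5353
prox(x) = [0.0, -4.816, 0.0, 2.5353]
||prox(x)||_1 = 0.0 + 4.816 + 0.0 + 2.5353 = 7.3513


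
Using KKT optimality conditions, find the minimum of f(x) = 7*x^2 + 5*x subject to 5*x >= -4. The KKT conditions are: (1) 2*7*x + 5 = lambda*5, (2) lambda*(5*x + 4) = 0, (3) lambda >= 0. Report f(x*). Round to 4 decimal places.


Step 1: Try lambda = 0 (constraint inactive).
Stationarity: 2*7*x + 5 = 0
x* = -5/(2*7) = -5/14 = -0.3571 (rounded; the exact value -5/14 is used below)
Check constraint: 5*-0.3571 = -1.7855 >= -4 -- satisfied.
Step 2: Compute optimal value.
f(x*) = 7*(-5/14)^2 + 5*(-5/14) = -0.8929


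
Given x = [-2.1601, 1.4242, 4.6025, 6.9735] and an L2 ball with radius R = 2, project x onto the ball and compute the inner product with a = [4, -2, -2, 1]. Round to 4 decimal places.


Step 1: Compute ||x|| (intermediates to 6 decimals).
||x|| = sqrt((-2.1601)^2 + 1.4242^2 + 4.6025^2 + 6.9735^2) = 8.746833
Step 2: Project.
Since ||x|| > R, scale = R/||x|| = 2/8.746833 = 0.228654, proj(x) = scale * x
proj(x) = [-0.493916, 0.325649, 1.05238, 1.594519]
Step 3: Dot product.
a^T * proj(x) = 4*(-0.493916) - 2*0.325649 - 2*1.05238 + 1*1.594519 = -3.1372


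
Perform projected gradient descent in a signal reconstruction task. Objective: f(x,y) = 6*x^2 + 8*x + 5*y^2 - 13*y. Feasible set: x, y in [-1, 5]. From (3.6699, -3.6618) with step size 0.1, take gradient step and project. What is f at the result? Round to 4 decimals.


Step 1: Compute gradient at (3.6699, -3.6618).
grad_x = 2*6*3.6699 + 8 = 52.0388
grad_y = 2*5*-3.6618 - 13 = -49.618
Step 2: Gradient step.
x_raw = 3.6699 - 0.1*52.0388 = -1.534
y_raw = -3.6618 - 0.1*-49.618 = 1.3
Step 3: Project onto [-1, 5].
x_proj = clip(-1.534) = -1.0
y_proj = clip(1.3) = 1.3
Step 4: Evaluate f.
f(-1.0, 1.3) = -10.45


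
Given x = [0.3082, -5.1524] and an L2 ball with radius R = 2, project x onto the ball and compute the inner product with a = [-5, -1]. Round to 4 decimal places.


Step 1: Compute ||x|| (intermediates to 6 decimals).
||x|| = sqrt(0.3082^2 + (-5.1524)^2) = 5.16161
Step 2: Project.
Since ||x|| > R, scale = R/||x|| = 2/5.16161 = 0.387476, proj(x) = scale * x
proj(x) = [0.11942, -1.996431]
Step 3: Dot product.
a^T * proj(x) = -5*0.11942 - 1*(-1.996431) = 1.3993


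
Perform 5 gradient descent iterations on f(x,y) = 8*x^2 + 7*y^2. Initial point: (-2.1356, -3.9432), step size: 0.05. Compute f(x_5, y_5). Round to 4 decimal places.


Gradient descent on f(x,y) = 8*x^2 + 7*y^2.
Starting point: (-2.1356, -3.9432), alpha = 0.05
Step 1: grad_x = 2*8*-2.1356 = -34.1696, grad_y = 2*7*-3.9432 = -55.2048
  x_1 = -2.1356 - 0.05*-34.1696 = -0.4271
  y_1 = -3.9432 - 0.05*-55.2048 = -1.183
Step 2: grad_x = 2*8*-0.4271 = -6.8339, grad_y = 2*7*-1.183 = -16.5614
  x_2 = -0.4271 - 0.05*-6.8339 = -0.0854
  y_2 = -1.183 - 0.05*-16.5614 = -0.3549
Step 3: grad_x = 2*8*-0.0854 = -1.3668, grad_y = 2*7*-0.3549 = -4.9684
  x_3 = -0.0854 - 0.05*-1.3668 = -0.0171
  y_3 = -0.3549 - 0.05*-4.9684 = -0.1065
Step 4: grad_x = 2*8*-0.0171 = -0.2734, grad_y = 2*7*-0.1065 = -1.4905
  x_4 = -0.0171 - 0.05*-0.2734 = -0.0034
  y_4 = -0.1065 - 0.05*-1.4905 = -0.0319
Step 5: grad_x = 2*8*-0.0034 = -0.0547, grad_y = 2*7*-0.0319 = -0.4472
  x_5 = -0.0034 - 0.05*-0.0547 = -0.0007
  y_5 = -0.0319 - 0.05*-0.4472 = -0.0096
f(-0.0007, -0.0096) = 8*(-0.0007)^2 + 7*(-0.0096)^2 = 0.0006


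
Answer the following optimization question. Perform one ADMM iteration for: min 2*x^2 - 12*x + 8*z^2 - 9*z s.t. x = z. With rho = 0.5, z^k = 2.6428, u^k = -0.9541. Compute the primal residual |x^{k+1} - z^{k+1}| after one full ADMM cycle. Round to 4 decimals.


ADMM iteration with rho = 0.5, z^k = 2.6428, u^k = -0.9541
Step 1: x-update.
Minimize 2*x^2 - 12*x + (0.5/2)*(x - 2.6428 - 0.9541)^2
FOC: (2*2 + 0.5)*x = 12 + 0.5*(2.6428 + 0.9541)
x^{k+1} = 3.0663
Step 2: z-update.
Minimize 8*z^2 - 9*z + (0.5/2)*(3.0663 - z - 0.9541)^2
FOC: (2*8 + 0.5)*z = 9 + 0.5*(3.0663 - 0.9541)
z^{k+1} = 0.6095
Step 3: u-update.
u^{k+1} = -0.9541 + 3.0663 - 0.6095 = 1.5028
Step 4: Primal residual = |3.0663 - 0.6095| = 2.4569


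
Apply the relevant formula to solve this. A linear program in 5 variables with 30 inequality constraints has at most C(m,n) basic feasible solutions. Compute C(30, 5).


Each vertex corresponds to some choice of n active constraints out of m, so the number of vertices is at most C(m, n) = m! / (n!(m-n)!).
m = 30, n = 5
Numerator: 30 * 29 * 28 * 27 * 26
Denominator: 5! = 120
C(30, 5) = 142506


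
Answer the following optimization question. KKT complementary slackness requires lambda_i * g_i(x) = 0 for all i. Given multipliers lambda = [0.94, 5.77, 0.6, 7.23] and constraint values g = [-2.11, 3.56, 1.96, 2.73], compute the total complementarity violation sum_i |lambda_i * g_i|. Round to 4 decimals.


KKT complementary slackness check:
lambda_1 * g_1 = 0.94 * -2.11 = -1.9834
lambda_2 * g_2 = 5.77 * 3.56 = 20.5412
lambda_3 * g_3 = 0.6 * 1.96 = 1.176
lambda_4 * g_4 = 7.23 * 2.73 = 19.7379
Total violation = 1.9834 + 20.5412 + 1.176 + 19.7379 = 43.4385


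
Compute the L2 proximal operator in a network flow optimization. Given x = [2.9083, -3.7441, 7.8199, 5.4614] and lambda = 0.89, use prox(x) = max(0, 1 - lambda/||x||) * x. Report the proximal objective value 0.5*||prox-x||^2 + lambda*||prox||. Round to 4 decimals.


Step 1: Compute ||x||.
||x|| = 10.6515
Step 2: Compute scaling factor.
scale = max(0, 1 - 0.89/10.6515) = 0.9164
Step 3: prox(x) = [2.6653, -3.4313, 7.1665, 5.0051]
||prox(x)|| = 9.7615
Step 4: Proximal objective.
0.5*||prox-x||^2 = 0.3961
lambda*||prox|| = 8.6877
Total = 9.0838


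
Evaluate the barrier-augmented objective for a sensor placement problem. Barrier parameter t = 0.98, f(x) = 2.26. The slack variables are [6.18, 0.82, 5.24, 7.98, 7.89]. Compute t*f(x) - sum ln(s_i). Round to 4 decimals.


Step 1: Compute log-barrier.
ln values: [1.8213, -0.1985, 1.6563, 2.0769, 2.0656]
phi = -(1.8213 - 0.1985 + 1.6563 + 2.0769 + 2.0656) = -7.4217
Step 2: Compute augmented objective.
t*f(x) = 0.98*2.26 = 2.2148
Total = 2.2148 - 7.4217 = -5.2069


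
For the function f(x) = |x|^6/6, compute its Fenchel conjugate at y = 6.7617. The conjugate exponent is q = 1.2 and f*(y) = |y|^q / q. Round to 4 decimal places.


The conjugate exponent q satisfies 1/p + 1/q = 1.
p = 6, so q = 6/(6 - 1) = 1.2
|y|^q = 6.7617^1.2 = 9.9098
f*(6.7617) = 9.9098 / 1.2 = 8.2582


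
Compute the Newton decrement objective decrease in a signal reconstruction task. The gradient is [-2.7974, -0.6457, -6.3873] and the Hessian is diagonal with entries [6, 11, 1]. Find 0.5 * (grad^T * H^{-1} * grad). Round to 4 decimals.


Step 1: H is diagonal, so H^(-1) * g = [-0.4662, -0.0587, -6.3873].
Step 2: g^T H^(-1) g = sum_i g_i^2 / H_ii
  = (-2.7974)^2/6 + (-0.6457)^2/11 + (-6.3873)^2/1
  = 1.3042 + 0.0379 + 40.7976 = 42.1397
Step 3: Objective decrease = 0.5 * g^T H^(-1) g = 21.0699


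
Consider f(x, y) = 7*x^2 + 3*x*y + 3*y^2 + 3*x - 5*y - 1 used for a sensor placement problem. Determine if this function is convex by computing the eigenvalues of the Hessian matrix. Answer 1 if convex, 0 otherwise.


The Hessian of f(x,y) = 7*x^2 + 3*x*y + 3*y^2 + 3*x - 5*y - 1 is:
H = [[14, 3], [3, 6]]
Trace = 14 + 6 = 20
Determinant = 14*6 - (3)^2 = 75
Discriminant = (20)^2 - 4*75 = 100.0
Eigenvalues: lambda_1 = 5.0, lambda_2 = 15.0
The function is convex.

1


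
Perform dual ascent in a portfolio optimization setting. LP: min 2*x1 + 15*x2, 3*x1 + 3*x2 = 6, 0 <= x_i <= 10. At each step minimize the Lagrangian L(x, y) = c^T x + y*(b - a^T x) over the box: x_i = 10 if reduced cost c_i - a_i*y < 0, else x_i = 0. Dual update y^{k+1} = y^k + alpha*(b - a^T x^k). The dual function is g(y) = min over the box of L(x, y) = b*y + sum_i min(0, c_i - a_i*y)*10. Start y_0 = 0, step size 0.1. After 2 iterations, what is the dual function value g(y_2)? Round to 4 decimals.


Dual ascent for LP: min 2*x1 + 15*x2, 3*x1 + 3*x2 = 6, 0 <= x_i <= 10
Step 1: y^k = 0.0, reduced costs: (2.0, 15.0)
  x^k = (0.0, 0.0), subgradient = b - a^T x = 6.0
  y^{k+1} = 0.0 + 0.1*6.0 = 0.6
Step 2: y^k = 0.6, reduced costs: (0.2, 13.2)
  x^k = (0.0, 0.0), subgradient = b - a^T x = 6.0
  y^{k+1} = 0.6 + 0.1*6.0 = 1.2
Dual objective at y_2 = 1.2: reduced costs (-1.6, 11.4), box minimizer x = (10.0, 0.0)
g(y_2) = b*y + (c1 - a1*y)*x1 + (c2 - a2*y)*x2 = 6*1.2 + (-1.6)*10.0 + 11.4*0.0 = 7.2 - 16.0 + 0.0 = -8.8


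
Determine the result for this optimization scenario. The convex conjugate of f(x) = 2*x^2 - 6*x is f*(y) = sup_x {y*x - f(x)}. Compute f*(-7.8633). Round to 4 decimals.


f*(y) = sup_x {y*x - a*x^2 - b*x} = sup_x {(y-b)*x - a*x^2}
FOC: (y - b) - 2a*x = 0 => x* = (y - b)/(2a)
x* = (-7.8633 + 6)/(2*2) = -0.4658
f*(-7.8633) = (y-b)^2/(4a) = (-7.8633 + 6)^2/(4*2)
= 3.4719/8 = 0.434


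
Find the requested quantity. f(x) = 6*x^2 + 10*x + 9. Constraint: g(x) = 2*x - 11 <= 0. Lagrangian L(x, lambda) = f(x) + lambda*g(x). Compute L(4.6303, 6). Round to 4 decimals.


Step 1: Evaluate f(x).
f(4.6303) = 6*4.6303^2 + 10*4.6303 + 9 = 183.9411
Step 2: Evaluate g(x).
g(4.6303) = 2*4.6303 - 11 = -1.7394
Step 3: Compute Lagrangian.
L = 183.9411 + 6*-1.7394 = 173.5047


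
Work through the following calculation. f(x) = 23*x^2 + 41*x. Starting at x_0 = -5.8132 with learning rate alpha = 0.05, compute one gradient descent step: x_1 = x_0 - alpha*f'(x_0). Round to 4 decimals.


We compute the gradient at x_0 and apply the update.
f'(x) = 46*x + 41
f'(-5.8132) = 46*-5.8132 + 41 = -226.4072
x_1 = -5.8132 - 0.05*-226.4072 = 5.5072


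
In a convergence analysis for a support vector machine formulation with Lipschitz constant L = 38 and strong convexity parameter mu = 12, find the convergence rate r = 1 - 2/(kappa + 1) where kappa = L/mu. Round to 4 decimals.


Step 1: Compute the condition number.
kappa = L/mu = 38/12 = 3.1667
Step 2: Compute the convergence rate.
r = 1 - 2/(kappa + 1) = 1 - 2*mu/(L + mu) = (L - mu)/(L + mu) = 26/50 = 0.52


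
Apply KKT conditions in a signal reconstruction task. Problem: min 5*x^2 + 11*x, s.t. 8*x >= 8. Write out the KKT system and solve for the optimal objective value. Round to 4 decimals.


Step 1: Try lambda = 0 (constraint inactive).
x_unc = -11/(2*5) = -1.1
Check: 8*-1.1 = -8.8 < 8 -- violated!
Step 2: Constraint must be active: 8*x = 8
x* = 8/8 = 1.0
lambda = (2*5*1.0 + 11)/8 = 2.625
Step 3: Compute optimal value.
f(x*) = 5*1.0^2 + 11*1.0 = 16.0


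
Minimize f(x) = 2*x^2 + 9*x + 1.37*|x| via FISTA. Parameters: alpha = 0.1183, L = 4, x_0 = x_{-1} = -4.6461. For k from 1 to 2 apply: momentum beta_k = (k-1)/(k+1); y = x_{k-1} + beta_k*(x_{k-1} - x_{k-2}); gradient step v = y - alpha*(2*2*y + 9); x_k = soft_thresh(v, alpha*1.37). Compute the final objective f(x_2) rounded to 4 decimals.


FISTA on f(x) = 2*x^2 + 9*x + 1.37*|x|
L = 4, alpha = 0.1183
Iteration 1: beta = 0.0, y = -4.6461 + 0.0*(-4.6461 + 4.6461) = -4.6461
  grad(y) = -9.5844, v = y - alpha*grad = -3.5123
  prox(v) = soft_thresh(-3.5123, 0.1621) = -3.3502
Iteration 2: beta = 0.3333, y = -3.3502 + 0.3333*(-3.3502 + 4.6461) = -2.9182
  grad(y) = -2.6729, v = y - alpha*grad = -2.602
  prox(v) = soft_thresh(-2.602, 0.1621) = -2.44
f(x_2) = 2*(-2.44)^2 + 9*(-2.44) + 1.37*|-2.44| = -6.7101


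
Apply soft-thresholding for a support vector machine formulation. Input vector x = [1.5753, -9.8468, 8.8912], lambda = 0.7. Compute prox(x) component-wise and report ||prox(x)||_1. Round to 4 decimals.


Soft-thresholding with lambda = 0.7:
prox(1.5753) = sign(1.5753)*max(|1.5753| - 0.7, 0) = 0.8753
prox(-9.8468) = sign(-9.8468)*max(|-9.8468| - 0.7, 0) = -9.1468
prox(8.8912) = sign(8.8912)*max(|8.8912| - 0.7, 0) = 8.1912
prox(x) = [0.8753, -9.1468, 8.1912]
||prox(x)||_1 = 0.8753 + 9.1468 + 8.1912 = 18.2133


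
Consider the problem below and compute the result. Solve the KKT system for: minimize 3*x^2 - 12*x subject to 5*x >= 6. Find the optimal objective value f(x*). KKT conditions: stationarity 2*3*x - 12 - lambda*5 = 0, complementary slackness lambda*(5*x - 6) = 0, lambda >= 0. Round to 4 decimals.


Step 1: Try lambda = 0 (constraint inactive).
Stationarity: 2*3*x - 12 = 0
x* = 12/(2*3) = 2.0
Check constraint: 5*2.0 = 10.0 >= 6 -- satisfied.
Step 2: Compute optimal value.
f(x*) = 3*2.0^2 - 12*2.0 = -12.0


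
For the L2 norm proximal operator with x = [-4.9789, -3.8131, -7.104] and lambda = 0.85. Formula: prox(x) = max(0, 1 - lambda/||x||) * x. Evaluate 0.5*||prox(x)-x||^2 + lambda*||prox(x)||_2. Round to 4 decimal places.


Step 1: Compute ||x||.
||x|| = 9.4761
Step 2: Compute scaling factor.
scale = max(0, 1 - 0.85/9.4761) = 0.9103
Step 3: prox(x) = [-4.5323, -3.4711, -6.4668]
||prox(x)|| = 8.6261
Step 4: Proximal objective.
0.5*||prox-x||^2 = 0.3613
lambda*||prox|| = 7.3322
Total = 7.6934
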